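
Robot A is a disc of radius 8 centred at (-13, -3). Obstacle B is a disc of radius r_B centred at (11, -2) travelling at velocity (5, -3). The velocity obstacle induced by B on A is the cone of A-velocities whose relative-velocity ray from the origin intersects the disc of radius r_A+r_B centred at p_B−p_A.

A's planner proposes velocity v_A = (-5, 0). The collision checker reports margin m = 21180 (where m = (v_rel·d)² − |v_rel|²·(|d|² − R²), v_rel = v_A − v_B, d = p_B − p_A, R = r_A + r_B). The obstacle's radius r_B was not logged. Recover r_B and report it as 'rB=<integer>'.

m = 21180
d = (24, 1);  v_rel = (-10, 3),  |v_rel|² = 109
v_rel×d = (-10)·(1) − (3)·(24) = -82
since m = R²·109 − (-82)²:  R² = (6724 + 21180) / 109 = 256
R = √256 = 16  ⇒  r_B = 16 − 8 = 8

rB=8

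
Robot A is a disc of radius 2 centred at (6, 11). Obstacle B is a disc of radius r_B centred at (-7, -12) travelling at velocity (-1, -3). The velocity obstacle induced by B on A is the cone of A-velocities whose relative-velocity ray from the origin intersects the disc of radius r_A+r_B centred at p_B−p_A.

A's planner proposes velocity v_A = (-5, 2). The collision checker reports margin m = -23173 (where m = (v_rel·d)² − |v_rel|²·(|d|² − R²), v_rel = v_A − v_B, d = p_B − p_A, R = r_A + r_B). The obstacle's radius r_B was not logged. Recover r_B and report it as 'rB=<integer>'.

m = -23173
d = (-13, -23);  v_rel = (-4, 5),  |v_rel|² = 41
v_rel×d = (-4)·(-23) − (5)·(-13) = 157
since m = R²·41 − 157²:  R² = (24649 + -23173) / 41 = 36
R = √36 = 6  ⇒  r_B = 6 − 2 = 4

rB=4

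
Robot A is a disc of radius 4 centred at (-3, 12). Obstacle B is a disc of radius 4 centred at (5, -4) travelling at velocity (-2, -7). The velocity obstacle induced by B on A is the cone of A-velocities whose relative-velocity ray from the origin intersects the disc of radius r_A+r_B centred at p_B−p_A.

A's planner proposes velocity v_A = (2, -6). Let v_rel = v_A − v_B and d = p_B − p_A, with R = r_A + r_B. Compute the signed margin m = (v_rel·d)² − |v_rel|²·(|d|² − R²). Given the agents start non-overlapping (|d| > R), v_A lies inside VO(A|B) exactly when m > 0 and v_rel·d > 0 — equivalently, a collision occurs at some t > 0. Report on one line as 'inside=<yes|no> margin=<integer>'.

d = (8, -16),  |d|² = 320;  R = 4+4 = 8,  c = 320−8² = 256
v_rel = (4, 1),  |v_rel|² = 17;  v_rel·d = (4)·(8) + (1)·(-16) = 16
17·t² − 32·t + 256 = 0  ⇒  m = 16² − 17·256 = -4096
m = -4096 < 0,  v_rel·d = 16 > 0  ⇒  outside

inside=no margin=-4096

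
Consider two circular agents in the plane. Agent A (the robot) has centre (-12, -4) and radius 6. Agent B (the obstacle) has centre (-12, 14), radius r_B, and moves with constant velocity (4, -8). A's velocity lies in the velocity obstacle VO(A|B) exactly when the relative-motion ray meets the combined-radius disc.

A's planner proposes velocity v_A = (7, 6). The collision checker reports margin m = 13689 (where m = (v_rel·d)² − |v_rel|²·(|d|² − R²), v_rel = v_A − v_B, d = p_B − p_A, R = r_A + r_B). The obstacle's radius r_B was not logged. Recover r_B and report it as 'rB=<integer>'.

m = 13689
d = (0, 18);  v_rel = (3, 14),  |v_rel|² = 205
v_rel×d = (3)·(18) − (14)·(0) = 54
since m = R²·205 − 54²:  R² = (2916 + 13689) / 205 = 81
R = √81 = 9  ⇒  r_B = 9 − 6 = 3

rB=3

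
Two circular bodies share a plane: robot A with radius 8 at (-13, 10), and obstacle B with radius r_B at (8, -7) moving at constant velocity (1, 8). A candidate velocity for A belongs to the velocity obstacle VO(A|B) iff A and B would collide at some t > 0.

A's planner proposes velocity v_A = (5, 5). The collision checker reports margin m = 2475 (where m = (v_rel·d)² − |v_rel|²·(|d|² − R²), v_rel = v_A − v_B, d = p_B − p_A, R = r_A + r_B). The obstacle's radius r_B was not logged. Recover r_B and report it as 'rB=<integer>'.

m = 2475
d = (21, -17);  v_rel = (4, -3),  |v_rel|² = 25
v_rel×d = (4)·(-17) − (-3)·(21) = -5
since m = R²·25 − (-5)²:  R² = (25 + 2475) / 25 = 100
R = √100 = 10  ⇒  r_B = 10 − 8 = 2

rB=2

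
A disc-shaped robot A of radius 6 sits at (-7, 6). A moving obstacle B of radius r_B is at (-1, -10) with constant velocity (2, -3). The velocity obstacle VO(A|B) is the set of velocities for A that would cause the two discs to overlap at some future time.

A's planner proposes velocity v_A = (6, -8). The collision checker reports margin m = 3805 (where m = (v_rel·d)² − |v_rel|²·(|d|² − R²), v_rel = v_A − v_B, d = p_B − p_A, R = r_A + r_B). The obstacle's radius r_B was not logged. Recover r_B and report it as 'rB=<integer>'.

m = 3805
d = (6, -16);  v_rel = (4, -5),  |v_rel|² = 41
v_rel×d = (4)·(-16) − (-5)·(6) = -34
since m = R²·41 − (-34)²:  R² = (1156 + 3805) / 41 = 121
R = √121 = 11  ⇒  r_B = 11 − 6 = 5

rB=5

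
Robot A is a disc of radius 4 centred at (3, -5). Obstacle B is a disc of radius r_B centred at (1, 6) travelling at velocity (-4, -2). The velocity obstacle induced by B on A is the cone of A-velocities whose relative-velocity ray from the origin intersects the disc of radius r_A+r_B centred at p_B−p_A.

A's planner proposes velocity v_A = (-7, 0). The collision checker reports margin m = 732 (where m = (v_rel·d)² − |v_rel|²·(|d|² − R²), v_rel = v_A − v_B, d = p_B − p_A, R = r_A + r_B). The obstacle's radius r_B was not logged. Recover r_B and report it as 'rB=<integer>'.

m = 732
d = (-2, 11);  v_rel = (-3, 2),  |v_rel|² = 13
v_rel×d = (-3)·(11) − (2)·(-2) = -29
since m = R²·13 − (-29)²:  R² = (841 + 732) / 13 = 121
R = √121 = 11  ⇒  r_B = 11 − 4 = 7

rB=7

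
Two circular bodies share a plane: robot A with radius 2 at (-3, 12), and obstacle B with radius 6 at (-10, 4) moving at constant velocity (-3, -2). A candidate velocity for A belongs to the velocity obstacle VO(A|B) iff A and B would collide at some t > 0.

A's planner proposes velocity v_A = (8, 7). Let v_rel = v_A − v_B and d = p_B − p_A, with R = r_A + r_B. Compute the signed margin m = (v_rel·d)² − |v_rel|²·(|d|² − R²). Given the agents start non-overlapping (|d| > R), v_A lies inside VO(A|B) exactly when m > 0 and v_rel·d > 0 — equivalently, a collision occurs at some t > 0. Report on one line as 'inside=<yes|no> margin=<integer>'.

d = (-7, -8),  |d|² = 113;  R = 2+6 = 8,  c = 113−8² = 49
v_rel = (11, 9),  |v_rel|² = 202;  v_rel·d = (11)·(-7) + (9)·(-8) = -149
202·t² + 298·t + 49 = 0  ⇒  m = (-149)² − 202·49 = 12303
m = 12303 > 0,  v_rel·d = -149 < 0  ⇒  outside

inside=no margin=12303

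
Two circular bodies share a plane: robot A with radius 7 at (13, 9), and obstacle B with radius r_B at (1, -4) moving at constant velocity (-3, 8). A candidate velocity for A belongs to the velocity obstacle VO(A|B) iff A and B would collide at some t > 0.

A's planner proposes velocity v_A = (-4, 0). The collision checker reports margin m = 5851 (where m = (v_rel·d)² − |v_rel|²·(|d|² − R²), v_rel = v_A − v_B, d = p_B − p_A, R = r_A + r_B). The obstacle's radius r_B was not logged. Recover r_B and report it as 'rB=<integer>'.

m = 5851
d = (-12, -13);  v_rel = (-1, -8),  |v_rel|² = 65
v_rel×d = (-1)·(-13) − (-8)·(-12) = -83
since m = R²·65 − (-83)²:  R² = (6889 + 5851) / 65 = 196
R = √196 = 14  ⇒  r_B = 14 − 7 = 7

rB=7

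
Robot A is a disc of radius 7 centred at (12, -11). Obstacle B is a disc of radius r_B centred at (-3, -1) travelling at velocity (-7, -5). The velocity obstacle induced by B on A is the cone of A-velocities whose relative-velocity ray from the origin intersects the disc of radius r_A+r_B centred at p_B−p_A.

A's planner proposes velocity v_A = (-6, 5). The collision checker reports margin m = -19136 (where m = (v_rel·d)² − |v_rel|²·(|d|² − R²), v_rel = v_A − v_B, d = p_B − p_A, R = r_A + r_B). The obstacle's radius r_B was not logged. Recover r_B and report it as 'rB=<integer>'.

m = -19136
d = (-15, 10);  v_rel = (1, 10),  |v_rel|² = 101
v_rel×d = (1)·(10) − (10)·(-15) = 160
since m = R²·101 − 160²:  R² = (25600 + -19136) / 101 = 64
R = √64 = 8  ⇒  r_B = 8 − 7 = 1

rB=1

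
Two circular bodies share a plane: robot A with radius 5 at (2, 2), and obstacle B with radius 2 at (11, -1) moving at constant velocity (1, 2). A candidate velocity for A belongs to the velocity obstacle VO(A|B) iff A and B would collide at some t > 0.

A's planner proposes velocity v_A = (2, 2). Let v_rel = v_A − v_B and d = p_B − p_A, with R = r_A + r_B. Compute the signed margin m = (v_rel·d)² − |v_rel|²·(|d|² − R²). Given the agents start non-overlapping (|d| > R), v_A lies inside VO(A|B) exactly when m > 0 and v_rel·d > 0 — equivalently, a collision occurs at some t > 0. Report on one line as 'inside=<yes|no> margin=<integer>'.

d = (9, -3),  |d|² = 90;  R = 5+2 = 7,  c = 90−7² = 41
v_rel = (1, 0),  |v_rel|² = 1;  v_rel·d = (1)·(9) + (0)·(-3) = 9
1·t² − 18·t + 41 = 0  ⇒  m = 9² − 1·41 = 40
m = 40 > 0,  v_rel·d = 9 > 0  ⇒  inside

inside=yes margin=40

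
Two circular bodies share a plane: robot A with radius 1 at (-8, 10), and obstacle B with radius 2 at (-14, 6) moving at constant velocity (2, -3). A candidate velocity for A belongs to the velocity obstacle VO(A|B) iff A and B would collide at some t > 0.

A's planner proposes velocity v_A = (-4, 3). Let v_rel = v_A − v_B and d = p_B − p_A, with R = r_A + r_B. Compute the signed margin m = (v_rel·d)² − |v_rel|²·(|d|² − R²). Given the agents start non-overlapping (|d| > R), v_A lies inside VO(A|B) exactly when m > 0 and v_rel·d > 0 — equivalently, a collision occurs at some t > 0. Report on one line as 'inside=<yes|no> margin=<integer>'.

d = (-6, -4),  |d|² = 52;  R = 1+2 = 3,  c = 52−3² = 43
v_rel = (-6, 6),  |v_rel|² = 72;  v_rel·d = (-6)·(-6) + (6)·(-4) = 12
72·t² − 24·t + 43 = 0  ⇒  m = 12² − 72·43 = -2952
m = -2952 < 0,  v_rel·d = 12 > 0  ⇒  outside

inside=no margin=-2952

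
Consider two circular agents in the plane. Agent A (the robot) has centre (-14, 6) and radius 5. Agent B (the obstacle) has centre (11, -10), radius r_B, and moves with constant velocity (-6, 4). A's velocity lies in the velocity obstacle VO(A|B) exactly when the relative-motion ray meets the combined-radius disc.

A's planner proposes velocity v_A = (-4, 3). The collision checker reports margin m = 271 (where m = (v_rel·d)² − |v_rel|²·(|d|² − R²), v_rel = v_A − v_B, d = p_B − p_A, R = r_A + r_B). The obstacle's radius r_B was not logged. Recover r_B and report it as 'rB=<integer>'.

m = 271
d = (25, -16);  v_rel = (2, -1),  |v_rel|² = 5
v_rel×d = (2)·(-16) − (-1)·(25) = -7
since m = R²·5 − (-7)²:  R² = (49 + 271) / 5 = 64
R = √64 = 8  ⇒  r_B = 8 − 5 = 3

rB=3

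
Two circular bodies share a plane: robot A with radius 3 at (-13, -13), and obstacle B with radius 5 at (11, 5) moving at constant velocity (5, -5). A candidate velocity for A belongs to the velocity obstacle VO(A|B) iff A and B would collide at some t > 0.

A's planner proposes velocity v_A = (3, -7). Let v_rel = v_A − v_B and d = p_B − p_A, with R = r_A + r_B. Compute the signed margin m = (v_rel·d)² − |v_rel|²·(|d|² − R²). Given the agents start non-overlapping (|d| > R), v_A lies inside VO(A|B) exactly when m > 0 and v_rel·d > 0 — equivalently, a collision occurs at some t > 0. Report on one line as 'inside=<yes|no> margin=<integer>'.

d = (24, 18),  |d|² = 900;  R = 3+5 = 8,  c = 900−8² = 836
v_rel = (-2, -2),  |v_rel|² = 8;  v_rel·d = (-2)·(24) + (-2)·(18) = -84
8·t² + 168·t + 836 = 0  ⇒  m = (-84)² − 8·836 = 368
m = 368 > 0,  v_rel·d = -84 < 0  ⇒  outside

inside=no margin=368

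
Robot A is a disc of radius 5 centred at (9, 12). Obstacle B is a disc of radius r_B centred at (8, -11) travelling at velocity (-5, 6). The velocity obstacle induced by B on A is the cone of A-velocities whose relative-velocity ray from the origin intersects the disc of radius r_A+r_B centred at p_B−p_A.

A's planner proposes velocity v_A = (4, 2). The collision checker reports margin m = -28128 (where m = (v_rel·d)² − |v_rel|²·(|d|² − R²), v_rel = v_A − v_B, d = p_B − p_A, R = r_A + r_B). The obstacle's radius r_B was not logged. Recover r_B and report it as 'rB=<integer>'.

m = -28128
d = (-1, -23);  v_rel = (9, -4),  |v_rel|² = 97
v_rel×d = (9)·(-23) − (-4)·(-1) = -211
since m = R²·97 − (-211)²:  R² = (44521 + -28128) / 97 = 169
R = √169 = 13  ⇒  r_B = 13 − 5 = 8

rB=8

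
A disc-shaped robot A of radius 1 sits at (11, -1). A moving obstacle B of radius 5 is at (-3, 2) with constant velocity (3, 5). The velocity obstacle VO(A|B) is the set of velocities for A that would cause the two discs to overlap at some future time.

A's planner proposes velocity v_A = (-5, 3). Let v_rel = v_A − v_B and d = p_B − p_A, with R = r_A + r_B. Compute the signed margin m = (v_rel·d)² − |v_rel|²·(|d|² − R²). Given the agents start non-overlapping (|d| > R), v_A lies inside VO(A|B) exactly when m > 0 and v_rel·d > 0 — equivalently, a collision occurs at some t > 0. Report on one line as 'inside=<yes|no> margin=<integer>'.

d = (-14, 3),  |d|² = 205;  R = 1+5 = 6,  c = 205−6² = 169
v_rel = (-8, -2),  |v_rel|² = 68;  v_rel·d = (-8)·(-14) + (-2)·(3) = 106
68·t² − 212·t + 169 = 0  ⇒  m = 106² − 68·169 = -256
m = -256 < 0,  v_rel·d = 106 > 0  ⇒  outside

inside=no margin=-256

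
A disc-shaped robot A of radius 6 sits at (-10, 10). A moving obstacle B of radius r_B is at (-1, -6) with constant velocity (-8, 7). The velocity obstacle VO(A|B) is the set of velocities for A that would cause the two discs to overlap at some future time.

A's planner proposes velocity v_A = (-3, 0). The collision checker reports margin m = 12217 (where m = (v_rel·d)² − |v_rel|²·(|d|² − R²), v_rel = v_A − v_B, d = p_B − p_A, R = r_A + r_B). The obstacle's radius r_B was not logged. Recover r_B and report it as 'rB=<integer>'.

m = 12217
d = (9, -16);  v_rel = (5, -7),  |v_rel|² = 74
v_rel×d = (5)·(-16) − (-7)·(9) = -17
since m = R²·74 − (-17)²:  R² = (289 + 12217) / 74 = 169
R = √169 = 13  ⇒  r_B = 13 − 6 = 7

rB=7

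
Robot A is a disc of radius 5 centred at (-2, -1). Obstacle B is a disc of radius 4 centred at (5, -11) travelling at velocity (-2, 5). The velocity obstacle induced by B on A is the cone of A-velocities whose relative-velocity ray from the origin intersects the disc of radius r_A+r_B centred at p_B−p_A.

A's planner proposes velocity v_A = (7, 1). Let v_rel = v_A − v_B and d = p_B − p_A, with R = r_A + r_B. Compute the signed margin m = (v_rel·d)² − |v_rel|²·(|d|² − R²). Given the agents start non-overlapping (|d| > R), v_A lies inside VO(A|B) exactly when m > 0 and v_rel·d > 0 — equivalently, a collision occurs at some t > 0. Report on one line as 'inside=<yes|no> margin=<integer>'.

d = (7, -10),  |d|² = 149;  R = 5+4 = 9,  c = 149−9² = 68
v_rel = (9, -4),  |v_rel|² = 97;  v_rel·d = (9)·(7) + (-4)·(-10) = 103
97·t² − 206·t + 68 = 0  ⇒  m = 103² − 97·68 = 4013
m = 4013 > 0,  v_rel·d = 103 > 0  ⇒  inside

inside=yes margin=4013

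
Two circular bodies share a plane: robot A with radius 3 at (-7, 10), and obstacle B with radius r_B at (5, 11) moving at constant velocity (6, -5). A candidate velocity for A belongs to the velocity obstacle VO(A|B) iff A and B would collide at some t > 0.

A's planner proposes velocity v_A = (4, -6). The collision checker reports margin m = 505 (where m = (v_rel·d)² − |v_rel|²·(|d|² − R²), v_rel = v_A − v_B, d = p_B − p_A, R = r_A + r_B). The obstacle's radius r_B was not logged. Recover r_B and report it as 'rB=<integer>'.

m = 505
d = (12, 1);  v_rel = (-2, -1),  |v_rel|² = 5
v_rel×d = (-2)·(1) − (-1)·(12) = 10
since m = R²·5 − 10²:  R² = (100 + 505) / 5 = 121
R = √121 = 11  ⇒  r_B = 11 − 3 = 8

rB=8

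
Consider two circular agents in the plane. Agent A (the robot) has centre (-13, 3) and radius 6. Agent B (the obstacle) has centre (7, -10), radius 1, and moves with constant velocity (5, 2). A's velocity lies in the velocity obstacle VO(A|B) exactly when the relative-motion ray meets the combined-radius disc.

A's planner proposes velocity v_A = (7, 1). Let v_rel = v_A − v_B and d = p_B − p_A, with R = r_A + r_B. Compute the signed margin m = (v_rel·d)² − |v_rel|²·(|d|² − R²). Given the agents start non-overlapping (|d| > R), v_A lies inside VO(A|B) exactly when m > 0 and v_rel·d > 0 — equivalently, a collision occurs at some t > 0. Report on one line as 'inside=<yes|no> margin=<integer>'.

d = (20, -13),  |d|² = 569;  R = 6+1 = 7,  c = 569−7² = 520
v_rel = (2, -1),  |v_rel|² = 5;  v_rel·d = (2)·(20) + (-1)·(-13) = 53
5·t² − 106·t + 520 = 0  ⇒  m = 53² − 5·520 = 209
m = 209 > 0,  v_rel·d = 53 > 0  ⇒  inside

inside=yes margin=209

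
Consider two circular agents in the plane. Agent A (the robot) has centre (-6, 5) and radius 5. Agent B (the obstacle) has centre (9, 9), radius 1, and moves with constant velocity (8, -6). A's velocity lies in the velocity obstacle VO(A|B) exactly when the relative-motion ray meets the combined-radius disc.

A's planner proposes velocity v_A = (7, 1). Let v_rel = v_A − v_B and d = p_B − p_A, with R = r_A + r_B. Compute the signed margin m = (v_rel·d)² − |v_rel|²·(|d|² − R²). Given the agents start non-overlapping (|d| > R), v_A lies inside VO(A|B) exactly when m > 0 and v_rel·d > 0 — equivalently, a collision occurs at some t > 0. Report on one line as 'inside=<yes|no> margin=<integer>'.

d = (15, 4),  |d|² = 241;  R = 5+1 = 6,  c = 241−6² = 205
v_rel = (-1, 7),  |v_rel|² = 50;  v_rel·d = (-1)·(15) + (7)·(4) = 13
50·t² − 26·t + 205 = 0  ⇒  m = 13² − 50·205 = -10081
m = -10081 < 0,  v_rel·d = 13 > 0  ⇒  outside

inside=no margin=-10081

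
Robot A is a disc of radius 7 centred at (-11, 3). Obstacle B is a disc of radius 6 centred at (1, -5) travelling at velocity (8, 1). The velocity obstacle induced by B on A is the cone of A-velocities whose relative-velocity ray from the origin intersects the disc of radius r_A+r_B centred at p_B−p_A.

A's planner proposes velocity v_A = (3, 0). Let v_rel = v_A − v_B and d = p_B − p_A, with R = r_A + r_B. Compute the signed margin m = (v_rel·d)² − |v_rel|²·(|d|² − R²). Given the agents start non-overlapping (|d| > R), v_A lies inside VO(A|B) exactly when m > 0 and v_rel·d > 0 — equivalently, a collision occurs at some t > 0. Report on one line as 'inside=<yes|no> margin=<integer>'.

d = (12, -8),  |d|² = 208;  R = 7+6 = 13,  c = 208−13² = 39
v_rel = (-5, -1),  |v_rel|² = 26;  v_rel·d = (-5)·(12) + (-1)·(-8) = -52
26·t² + 104·t + 39 = 0  ⇒  m = (-52)² − 26·39 = 1690
m = 1690 > 0,  v_rel·d = -52 < 0  ⇒  outside

inside=no margin=1690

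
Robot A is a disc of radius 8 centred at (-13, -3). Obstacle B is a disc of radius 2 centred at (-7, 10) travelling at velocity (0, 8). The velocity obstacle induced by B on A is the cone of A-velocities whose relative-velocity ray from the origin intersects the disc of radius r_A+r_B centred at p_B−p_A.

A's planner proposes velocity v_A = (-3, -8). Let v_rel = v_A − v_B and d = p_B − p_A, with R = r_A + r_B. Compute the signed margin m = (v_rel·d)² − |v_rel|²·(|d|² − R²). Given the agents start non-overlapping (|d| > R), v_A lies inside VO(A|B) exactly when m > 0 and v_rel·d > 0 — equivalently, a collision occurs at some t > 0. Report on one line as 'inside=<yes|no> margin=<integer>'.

d = (6, 13),  |d|² = 205;  R = 8+2 = 10,  c = 205−10² = 105
v_rel = (-3, -16),  |v_rel|² = 265;  v_rel·d = (-3)·(6) + (-16)·(13) = -226
265·t² + 452·t + 105 = 0  ⇒  m = (-226)² − 265·105 = 23251
m = 23251 > 0,  v_rel·d = -226 < 0  ⇒  outside

inside=no margin=23251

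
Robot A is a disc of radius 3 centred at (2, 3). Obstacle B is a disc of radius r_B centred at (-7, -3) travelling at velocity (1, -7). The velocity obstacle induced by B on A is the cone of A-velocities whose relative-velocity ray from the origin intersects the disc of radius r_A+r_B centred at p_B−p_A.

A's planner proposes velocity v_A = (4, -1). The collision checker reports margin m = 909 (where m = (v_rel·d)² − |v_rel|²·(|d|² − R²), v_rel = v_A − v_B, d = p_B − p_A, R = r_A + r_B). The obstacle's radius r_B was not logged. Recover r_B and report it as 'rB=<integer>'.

m = 909
d = (-9, -6);  v_rel = (3, 6),  |v_rel|² = 45
v_rel×d = (3)·(-6) − (6)·(-9) = 36
since m = R²·45 − 36²:  R² = (1296 + 909) / 45 = 49
R = √49 = 7  ⇒  r_B = 7 − 3 = 4

rB=4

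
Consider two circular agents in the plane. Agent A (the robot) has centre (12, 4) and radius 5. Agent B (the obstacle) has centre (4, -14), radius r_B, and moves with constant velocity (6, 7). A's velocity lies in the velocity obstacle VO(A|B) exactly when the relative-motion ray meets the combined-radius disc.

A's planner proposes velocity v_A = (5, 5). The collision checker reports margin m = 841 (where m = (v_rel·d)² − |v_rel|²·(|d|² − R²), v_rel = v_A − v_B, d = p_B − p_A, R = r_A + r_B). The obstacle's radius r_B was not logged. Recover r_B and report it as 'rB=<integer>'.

m = 841
d = (-8, -18);  v_rel = (-1, -2),  |v_rel|² = 5
v_rel×d = (-1)·(-18) − (-2)·(-8) = 2
since m = R²·5 − 2²:  R² = (4 + 841) / 5 = 169
R = √169 = 13  ⇒  r_B = 13 − 5 = 8

rB=8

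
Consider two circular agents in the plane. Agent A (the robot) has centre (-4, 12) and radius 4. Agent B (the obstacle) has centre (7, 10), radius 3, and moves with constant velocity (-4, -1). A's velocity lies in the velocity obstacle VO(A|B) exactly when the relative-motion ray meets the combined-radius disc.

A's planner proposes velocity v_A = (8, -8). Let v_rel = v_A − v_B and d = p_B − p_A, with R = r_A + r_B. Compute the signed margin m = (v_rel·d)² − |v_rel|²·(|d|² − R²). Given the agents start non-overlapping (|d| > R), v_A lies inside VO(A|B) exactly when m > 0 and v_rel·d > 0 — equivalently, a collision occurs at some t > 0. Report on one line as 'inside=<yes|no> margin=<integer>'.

d = (11, -2),  |d|² = 125;  R = 4+3 = 7,  c = 125−7² = 76
v_rel = (12, -7),  |v_rel|² = 193;  v_rel·d = (12)·(11) + (-7)·(-2) = 146
193·t² − 292·t + 76 = 0  ⇒  m = 146² − 193·76 = 6648
m = 6648 > 0,  v_rel·d = 146 > 0  ⇒  inside

inside=yes margin=6648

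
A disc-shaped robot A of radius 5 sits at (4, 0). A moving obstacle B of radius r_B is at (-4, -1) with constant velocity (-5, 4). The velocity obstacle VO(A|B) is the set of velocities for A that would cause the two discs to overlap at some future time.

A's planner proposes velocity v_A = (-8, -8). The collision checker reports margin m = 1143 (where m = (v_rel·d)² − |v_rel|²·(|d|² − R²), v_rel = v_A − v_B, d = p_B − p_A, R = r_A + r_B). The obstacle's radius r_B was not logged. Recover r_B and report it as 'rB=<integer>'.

m = 1143
d = (-8, -1);  v_rel = (-3, -12),  |v_rel|² = 153
v_rel×d = (-3)·(-1) − (-12)·(-8) = -93
since m = R²·153 − (-93)²:  R² = (8649 + 1143) / 153 = 64
R = √64 = 8  ⇒  r_B = 8 − 5 = 3

rB=3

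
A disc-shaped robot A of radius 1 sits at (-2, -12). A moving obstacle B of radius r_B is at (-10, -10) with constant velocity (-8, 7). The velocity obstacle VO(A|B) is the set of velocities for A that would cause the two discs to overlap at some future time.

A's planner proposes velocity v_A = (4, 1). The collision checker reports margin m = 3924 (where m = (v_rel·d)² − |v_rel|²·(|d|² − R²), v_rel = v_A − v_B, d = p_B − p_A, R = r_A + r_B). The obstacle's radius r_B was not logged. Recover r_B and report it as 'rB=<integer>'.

m = 3924
d = (-8, 2);  v_rel = (12, -6),  |v_rel|² = 180
v_rel×d = (12)·(2) − (-6)·(-8) = -24
since m = R²·180 − (-24)²:  R² = (576 + 3924) / 180 = 25
R = √25 = 5  ⇒  r_B = 5 − 1 = 4

rB=4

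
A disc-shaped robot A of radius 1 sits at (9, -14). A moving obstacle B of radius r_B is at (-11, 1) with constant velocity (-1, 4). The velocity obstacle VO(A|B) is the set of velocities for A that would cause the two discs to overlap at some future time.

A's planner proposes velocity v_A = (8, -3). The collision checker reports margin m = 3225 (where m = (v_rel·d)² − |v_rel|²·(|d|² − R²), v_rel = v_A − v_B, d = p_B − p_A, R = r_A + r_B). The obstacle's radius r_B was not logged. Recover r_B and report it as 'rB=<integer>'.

m = 3225
d = (-20, 15);  v_rel = (9, -7),  |v_rel|² = 130
v_rel×d = (9)·(15) − (-7)·(-20) = -5
since m = R²·130 − (-5)²:  R² = (25 + 3225) / 130 = 25
R = √25 = 5  ⇒  r_B = 5 − 1 = 4

rB=4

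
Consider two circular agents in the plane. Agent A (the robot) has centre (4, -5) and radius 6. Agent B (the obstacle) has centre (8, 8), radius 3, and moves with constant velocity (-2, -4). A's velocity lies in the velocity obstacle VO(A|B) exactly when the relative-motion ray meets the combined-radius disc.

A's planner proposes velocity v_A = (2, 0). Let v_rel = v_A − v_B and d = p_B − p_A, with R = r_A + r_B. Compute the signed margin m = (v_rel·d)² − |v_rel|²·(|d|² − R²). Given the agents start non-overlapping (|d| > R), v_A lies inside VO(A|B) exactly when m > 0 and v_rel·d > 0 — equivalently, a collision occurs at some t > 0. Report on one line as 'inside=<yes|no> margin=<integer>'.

d = (4, 13),  |d|² = 185;  R = 6+3 = 9,  c = 185−9² = 104
v_rel = (4, 4),  |v_rel|² = 32;  v_rel·d = (4)·(4) + (4)·(13) = 68
32·t² − 136·t + 104 = 0  ⇒  m = 68² − 32·104 = 1296
m = 1296 > 0,  v_rel·d = 68 > 0  ⇒  inside

inside=yes margin=1296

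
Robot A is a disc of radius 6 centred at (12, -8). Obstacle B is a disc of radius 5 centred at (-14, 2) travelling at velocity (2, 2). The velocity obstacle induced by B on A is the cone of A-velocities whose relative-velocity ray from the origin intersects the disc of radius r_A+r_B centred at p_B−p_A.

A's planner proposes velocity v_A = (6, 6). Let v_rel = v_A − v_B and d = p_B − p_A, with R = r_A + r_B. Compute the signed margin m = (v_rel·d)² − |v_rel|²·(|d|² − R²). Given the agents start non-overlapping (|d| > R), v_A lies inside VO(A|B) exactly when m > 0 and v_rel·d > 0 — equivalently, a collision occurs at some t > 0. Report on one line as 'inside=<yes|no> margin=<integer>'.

d = (-26, 10),  |d|² = 776;  R = 6+5 = 11,  c = 776−11² = 655
v_rel = (4, 4),  |v_rel|² = 32;  v_rel·d = (4)·(-26) + (4)·(10) = -64
32·t² + 128·t + 655 = 0  ⇒  m = (-64)² − 32·655 = -16864
m = -16864 < 0,  v_rel·d = -64 < 0  ⇒  outside

inside=no margin=-16864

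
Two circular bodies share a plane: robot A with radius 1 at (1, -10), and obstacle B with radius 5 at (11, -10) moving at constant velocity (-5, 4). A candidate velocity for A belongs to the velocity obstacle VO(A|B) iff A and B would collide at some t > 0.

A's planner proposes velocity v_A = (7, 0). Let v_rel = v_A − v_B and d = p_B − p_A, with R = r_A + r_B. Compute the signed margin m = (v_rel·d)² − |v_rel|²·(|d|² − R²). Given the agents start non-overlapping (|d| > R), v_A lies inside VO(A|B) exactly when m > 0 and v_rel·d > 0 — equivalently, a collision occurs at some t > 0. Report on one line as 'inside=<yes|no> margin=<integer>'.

d = (10, 0),  |d|² = 100;  R = 1+5 = 6,  c = 100−6² = 64
v_rel = (12, -4),  |v_rel|² = 160;  v_rel·d = (12)·(10) + (-4)·(0) = 120
160·t² − 240·t + 64 = 0  ⇒  m = 120² − 160·64 = 4160
m = 4160 > 0,  v_rel·d = 120 > 0  ⇒  inside

inside=yes margin=4160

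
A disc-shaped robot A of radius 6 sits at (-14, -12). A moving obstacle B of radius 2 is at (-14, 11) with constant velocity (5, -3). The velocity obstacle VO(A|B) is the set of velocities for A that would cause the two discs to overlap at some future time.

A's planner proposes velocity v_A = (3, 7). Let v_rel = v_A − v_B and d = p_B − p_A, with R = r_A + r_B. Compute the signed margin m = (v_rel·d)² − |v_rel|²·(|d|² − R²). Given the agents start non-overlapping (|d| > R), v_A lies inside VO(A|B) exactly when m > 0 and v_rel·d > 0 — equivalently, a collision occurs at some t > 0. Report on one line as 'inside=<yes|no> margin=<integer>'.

d = (0, 23),  |d|² = 529;  R = 6+2 = 8,  c = 529−8² = 465
v_rel = (-2, 10),  |v_rel|² = 104;  v_rel·d = (-2)·(0) + (10)·(23) = 230
104·t² − 460·t + 465 = 0  ⇒  m = 230² − 104·465 = 4540
m = 4540 > 0,  v_rel·d = 230 > 0  ⇒  inside

inside=yes margin=4540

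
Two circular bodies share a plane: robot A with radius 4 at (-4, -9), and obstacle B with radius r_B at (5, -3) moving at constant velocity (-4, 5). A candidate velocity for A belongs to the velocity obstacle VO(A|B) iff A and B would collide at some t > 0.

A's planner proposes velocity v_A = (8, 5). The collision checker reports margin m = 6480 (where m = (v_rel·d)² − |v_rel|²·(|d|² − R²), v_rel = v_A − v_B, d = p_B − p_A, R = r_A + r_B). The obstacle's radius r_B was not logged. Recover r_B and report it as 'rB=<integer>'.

m = 6480
d = (9, 6);  v_rel = (12, 0),  |v_rel|² = 144
v_rel×d = (12)·(6) − (0)·(9) = 72
since m = R²·144 − 72²:  R² = (5184 + 6480) / 144 = 81
R = √81 = 9  ⇒  r_B = 9 − 4 = 5

rB=5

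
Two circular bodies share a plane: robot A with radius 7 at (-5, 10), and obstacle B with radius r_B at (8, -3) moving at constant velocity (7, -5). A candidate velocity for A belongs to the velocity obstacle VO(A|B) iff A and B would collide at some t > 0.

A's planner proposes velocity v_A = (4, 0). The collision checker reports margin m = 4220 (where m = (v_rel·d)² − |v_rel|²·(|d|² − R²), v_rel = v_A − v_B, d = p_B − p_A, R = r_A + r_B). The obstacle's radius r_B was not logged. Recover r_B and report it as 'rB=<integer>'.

m = 4220
d = (13, -13);  v_rel = (-3, 5),  |v_rel|² = 34
v_rel×d = (-3)·(-13) − (5)·(13) = -26
since m = R²·34 − (-26)²:  R² = (676 + 4220) / 34 = 144
R = √144 = 12  ⇒  r_B = 12 − 7 = 5

rB=5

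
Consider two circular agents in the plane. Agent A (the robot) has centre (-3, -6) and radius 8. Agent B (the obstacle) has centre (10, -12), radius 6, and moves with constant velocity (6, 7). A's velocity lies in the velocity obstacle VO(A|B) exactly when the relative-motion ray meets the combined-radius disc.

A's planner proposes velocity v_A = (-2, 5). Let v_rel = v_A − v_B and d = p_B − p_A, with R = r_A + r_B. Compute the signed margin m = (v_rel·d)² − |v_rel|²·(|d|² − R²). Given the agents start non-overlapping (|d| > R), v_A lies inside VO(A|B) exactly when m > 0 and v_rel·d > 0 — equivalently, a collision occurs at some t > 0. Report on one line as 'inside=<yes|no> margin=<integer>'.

d = (13, -6),  |d|² = 205;  R = 8+6 = 14,  c = 205−14² = 9
v_rel = (-8, -2),  |v_rel|² = 68;  v_rel·d = (-8)·(13) + (-2)·(-6) = -92
68·t² + 184·t + 9 = 0  ⇒  m = (-92)² − 68·9 = 7852
m = 7852 > 0,  v_rel·d = -92 < 0  ⇒  outside

inside=no margin=7852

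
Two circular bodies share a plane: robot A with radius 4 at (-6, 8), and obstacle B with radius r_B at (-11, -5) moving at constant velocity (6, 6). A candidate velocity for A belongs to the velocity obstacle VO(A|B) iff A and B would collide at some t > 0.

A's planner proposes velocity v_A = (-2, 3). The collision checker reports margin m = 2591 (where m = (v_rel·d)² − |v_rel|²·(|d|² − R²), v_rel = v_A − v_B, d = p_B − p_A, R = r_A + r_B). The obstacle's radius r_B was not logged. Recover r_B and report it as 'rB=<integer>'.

m = 2591
d = (-5, -13);  v_rel = (-8, -3),  |v_rel|² = 73
v_rel×d = (-8)·(-13) − (-3)·(-5) = 89
since m = R²·73 − 89²:  R² = (7921 + 2591) / 73 = 144
R = √144 = 12  ⇒  r_B = 12 − 4 = 8

rB=8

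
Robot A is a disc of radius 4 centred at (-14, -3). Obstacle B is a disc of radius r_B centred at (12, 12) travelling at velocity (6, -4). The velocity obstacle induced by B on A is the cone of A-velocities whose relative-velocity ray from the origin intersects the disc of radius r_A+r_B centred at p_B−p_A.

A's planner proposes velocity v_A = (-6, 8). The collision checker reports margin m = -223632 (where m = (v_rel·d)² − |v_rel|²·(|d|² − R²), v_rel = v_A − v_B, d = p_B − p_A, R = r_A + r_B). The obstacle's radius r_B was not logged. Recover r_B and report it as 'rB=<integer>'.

m = -223632
d = (26, 15);  v_rel = (-12, 12),  |v_rel|² = 288
v_rel×d = (-12)·(15) − (12)·(26) = -492
since m = R²·288 − (-492)²:  R² = (242064 + -223632) / 288 = 64
R = √64 = 8  ⇒  r_B = 8 − 4 = 4

rB=4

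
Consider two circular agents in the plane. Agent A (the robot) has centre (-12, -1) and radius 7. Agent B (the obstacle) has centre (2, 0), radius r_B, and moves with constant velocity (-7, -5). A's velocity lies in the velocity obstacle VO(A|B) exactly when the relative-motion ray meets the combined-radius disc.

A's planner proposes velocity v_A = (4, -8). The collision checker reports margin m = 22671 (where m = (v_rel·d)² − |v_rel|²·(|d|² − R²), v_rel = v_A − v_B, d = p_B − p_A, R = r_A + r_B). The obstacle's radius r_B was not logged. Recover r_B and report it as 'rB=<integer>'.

m = 22671
d = (14, 1);  v_rel = (11, -3),  |v_rel|² = 130
v_rel×d = (11)·(1) − (-3)·(14) = 53
since m = R²·130 − 53²:  R² = (2809 + 22671) / 130 = 196
R = √196 = 14  ⇒  r_B = 14 − 7 = 7

rB=7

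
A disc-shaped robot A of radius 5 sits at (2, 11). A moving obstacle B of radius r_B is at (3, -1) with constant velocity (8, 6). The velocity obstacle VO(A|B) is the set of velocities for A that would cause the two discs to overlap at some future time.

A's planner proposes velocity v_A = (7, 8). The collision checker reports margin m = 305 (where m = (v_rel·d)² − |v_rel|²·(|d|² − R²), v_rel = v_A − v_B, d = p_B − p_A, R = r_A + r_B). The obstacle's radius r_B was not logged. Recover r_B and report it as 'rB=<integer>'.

m = 305
d = (1, -12);  v_rel = (-1, 2),  |v_rel|² = 5
v_rel×d = (-1)·(-12) − (2)·(1) = 10
since m = R²·5 − 10²:  R² = (100 + 305) / 5 = 81
R = √81 = 9  ⇒  r_B = 9 − 5 = 4

rB=4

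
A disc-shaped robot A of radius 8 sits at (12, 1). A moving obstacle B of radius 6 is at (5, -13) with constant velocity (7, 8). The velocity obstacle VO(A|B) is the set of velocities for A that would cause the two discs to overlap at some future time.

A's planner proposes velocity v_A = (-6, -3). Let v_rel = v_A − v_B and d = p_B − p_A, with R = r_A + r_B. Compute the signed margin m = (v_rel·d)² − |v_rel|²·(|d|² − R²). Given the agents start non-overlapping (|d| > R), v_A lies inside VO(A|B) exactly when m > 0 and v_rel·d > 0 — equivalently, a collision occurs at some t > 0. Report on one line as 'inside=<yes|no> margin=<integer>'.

d = (-7, -14),  |d|² = 245;  R = 8+6 = 14,  c = 245−14² = 49
v_rel = (-13, -11),  |v_rel|² = 290;  v_rel·d = (-13)·(-7) + (-11)·(-14) = 245
290·t² − 490·t + 49 = 0  ⇒  m = 245² − 290·49 = 45815
m = 45815 > 0,  v_rel·d = 245 > 0  ⇒  inside

inside=yes margin=45815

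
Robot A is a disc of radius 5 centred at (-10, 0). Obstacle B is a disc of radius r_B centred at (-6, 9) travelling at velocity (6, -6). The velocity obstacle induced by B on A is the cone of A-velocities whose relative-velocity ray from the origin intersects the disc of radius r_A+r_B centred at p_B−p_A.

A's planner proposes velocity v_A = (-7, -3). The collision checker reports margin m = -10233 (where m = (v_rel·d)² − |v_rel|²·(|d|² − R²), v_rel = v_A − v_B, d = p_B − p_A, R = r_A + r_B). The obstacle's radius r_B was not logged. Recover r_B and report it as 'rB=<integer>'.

m = -10233
d = (4, 9);  v_rel = (-13, 3),  |v_rel|² = 178
v_rel×d = (-13)·(9) − (3)·(4) = -129
since m = R²·178 − (-129)²:  R² = (16641 + -10233) / 178 = 36
R = √36 = 6  ⇒  r_B = 6 − 5 = 1

rB=1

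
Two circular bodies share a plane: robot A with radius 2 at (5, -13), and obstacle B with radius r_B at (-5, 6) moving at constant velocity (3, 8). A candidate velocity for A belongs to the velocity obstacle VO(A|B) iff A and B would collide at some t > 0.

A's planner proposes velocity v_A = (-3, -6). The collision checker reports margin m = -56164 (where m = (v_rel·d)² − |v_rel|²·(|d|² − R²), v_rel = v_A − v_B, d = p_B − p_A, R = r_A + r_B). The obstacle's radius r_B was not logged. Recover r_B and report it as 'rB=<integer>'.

m = -56164
d = (-10, 19);  v_rel = (-6, -14),  |v_rel|² = 232
v_rel×d = (-6)·(19) − (-14)·(-10) = -254
since m = R²·232 − (-254)²:  R² = (64516 + -56164) / 232 = 36
R = √36 = 6  ⇒  r_B = 6 − 2 = 4

rB=4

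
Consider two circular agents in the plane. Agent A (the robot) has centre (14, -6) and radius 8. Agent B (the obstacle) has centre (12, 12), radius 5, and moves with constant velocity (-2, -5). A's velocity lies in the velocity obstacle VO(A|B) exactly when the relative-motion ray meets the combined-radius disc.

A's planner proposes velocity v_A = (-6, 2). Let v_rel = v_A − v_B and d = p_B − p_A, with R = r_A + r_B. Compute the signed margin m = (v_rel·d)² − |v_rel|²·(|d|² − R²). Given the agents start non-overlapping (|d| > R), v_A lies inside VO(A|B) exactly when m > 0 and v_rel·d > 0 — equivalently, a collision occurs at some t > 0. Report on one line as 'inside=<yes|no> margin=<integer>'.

d = (-2, 18),  |d|² = 328;  R = 8+5 = 13,  c = 328−13² = 159
v_rel = (-4, 7),  |v_rel|² = 65;  v_rel·d = (-4)·(-2) + (7)·(18) = 134
65·t² − 268·t + 159 = 0  ⇒  m = 134² − 65·159 = 7621
m = 7621 > 0,  v_rel·d = 134 > 0  ⇒  inside

inside=yes margin=7621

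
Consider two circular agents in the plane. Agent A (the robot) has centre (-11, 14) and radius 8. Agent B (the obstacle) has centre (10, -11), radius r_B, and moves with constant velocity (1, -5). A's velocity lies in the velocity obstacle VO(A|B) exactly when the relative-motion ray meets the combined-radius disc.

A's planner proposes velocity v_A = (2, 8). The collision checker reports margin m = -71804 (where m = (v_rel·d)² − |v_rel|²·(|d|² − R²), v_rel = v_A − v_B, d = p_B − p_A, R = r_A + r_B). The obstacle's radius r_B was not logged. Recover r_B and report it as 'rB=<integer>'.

m = -71804
d = (21, -25);  v_rel = (1, 13),  |v_rel|² = 170
v_rel×d = (1)·(-25) − (13)·(21) = -298
since m = R²·170 − (-298)²:  R² = (88804 + -71804) / 170 = 100
R = √100 = 10  ⇒  r_B = 10 − 8 = 2

rB=2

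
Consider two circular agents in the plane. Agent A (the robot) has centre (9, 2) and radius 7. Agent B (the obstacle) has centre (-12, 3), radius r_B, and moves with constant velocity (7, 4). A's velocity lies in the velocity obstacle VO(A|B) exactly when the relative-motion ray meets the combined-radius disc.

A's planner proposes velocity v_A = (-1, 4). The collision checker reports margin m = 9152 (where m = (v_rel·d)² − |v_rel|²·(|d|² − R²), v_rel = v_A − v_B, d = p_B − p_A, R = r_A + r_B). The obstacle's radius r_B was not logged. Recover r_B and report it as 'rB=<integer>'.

m = 9152
d = (-21, 1);  v_rel = (-8, 0),  |v_rel|² = 64
v_rel×d = (-8)·(1) − (0)·(-21) = -8
since m = R²·64 − (-8)²:  R² = (64 + 9152) / 64 = 144
R = √144 = 12  ⇒  r_B = 12 − 7 = 5

rB=5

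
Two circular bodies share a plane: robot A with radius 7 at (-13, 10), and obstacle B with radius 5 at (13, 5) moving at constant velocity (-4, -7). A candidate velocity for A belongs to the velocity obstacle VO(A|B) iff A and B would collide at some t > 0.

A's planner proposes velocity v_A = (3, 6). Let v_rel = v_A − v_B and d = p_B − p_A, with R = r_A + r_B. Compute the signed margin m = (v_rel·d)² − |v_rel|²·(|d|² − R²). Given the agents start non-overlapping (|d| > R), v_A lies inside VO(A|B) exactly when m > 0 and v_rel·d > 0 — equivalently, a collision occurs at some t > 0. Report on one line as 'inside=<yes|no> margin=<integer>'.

d = (26, -5),  |d|² = 701;  R = 7+5 = 12,  c = 701−12² = 557
v_rel = (7, 13),  |v_rel|² = 218;  v_rel·d = (7)·(26) + (13)·(-5) = 117
218·t² − 234·t + 557 = 0  ⇒  m = 117² − 218·557 = -107737
m = -107737 < 0,  v_rel·d = 117 > 0  ⇒  outside

inside=no margin=-107737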